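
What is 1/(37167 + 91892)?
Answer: 1/129059 ≈ 7.7484e-6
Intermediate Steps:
1/(37167 + 91892) = 1/129059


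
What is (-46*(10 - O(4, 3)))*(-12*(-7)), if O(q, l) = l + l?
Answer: -15456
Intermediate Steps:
O(q, l) = 2*l
(-46*(10 - O(4, 3)))*(-12*(-7)) = (-46*(10 - 2*3))*(-12*(-7)) = -46*(10 - 1*6)*84 = -46*(10 - 6)*84 = -46*4*84 = -184*84 = -15456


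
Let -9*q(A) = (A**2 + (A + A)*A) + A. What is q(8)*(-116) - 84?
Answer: 22444/9 ≈ 2493.8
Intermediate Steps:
q(A) = -A**2/3 - A/9 (q(A) = -((A**2 + (A + A)*A) + A)/9 = -((A**2 + (2*A)*A) + A)/9 = -((A**2 + 2*A**2) + A)/9 = -(3*A**2 + A)/9 = -(A + 3*A**2)/9 = -A**2/3 - A/9)
q(8)*(-116) - 84 = -1/9*8*(1 + 3*8)*(-116) - 84 = -1/9*8*(1 + 24)*(-116) - 84 = -1/9*8*25*(-116) - 84 = -200/9*(-116) - 84 = 23200/9 - 84 = 22444/9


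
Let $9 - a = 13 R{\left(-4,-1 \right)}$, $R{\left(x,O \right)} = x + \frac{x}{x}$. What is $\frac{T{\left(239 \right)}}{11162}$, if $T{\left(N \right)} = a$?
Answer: $\frac{24}{5581} \approx 0.0043003$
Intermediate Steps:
$R{\left(x,O \right)} = 1 + x$ ($R{\left(x,O \right)} = x + 1 = 1 + x$)
$a = 48$ ($a = 9 - 13 \left(1 - 4\right) = 9 - 13 \left(-3\right) = 9 - -39 = 9 + 39 = 48$)
$T{\left(N \right)} = 48$
$\frac{T{\left(239 \right)}}{11162} = \frac{48}{11162} = 48 \cdot \frac{1}{11162} = \frac{24}{5581}$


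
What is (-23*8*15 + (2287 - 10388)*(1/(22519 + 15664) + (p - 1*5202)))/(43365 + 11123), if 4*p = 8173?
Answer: 3907842729981/8322061216 ≈ 469.58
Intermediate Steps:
p = 8173/4 (p = (¼)*8173 = 8173/4 ≈ 2043.3)
(-23*8*15 + (2287 - 10388)*(1/(22519 + 15664) + (p - 1*5202)))/(43365 + 11123) = (-23*8*15 + (2287 - 10388)*(1/(22519 + 15664) + (8173/4 - 1*5202)))/(43365 + 11123) = (-184*15 - 8101*(1/38183 + (8173/4 - 5202)))/54488 = (-2760 - 8101*(1/38183 - 12635/4))*(1/54488) = (-2760 - 8101*(-482442201/152732))*(1/54488) = (-2760 + 3908264270301/152732)*(1/54488) = (3907842729981/152732)*(1/54488) = 3907842729981/8322061216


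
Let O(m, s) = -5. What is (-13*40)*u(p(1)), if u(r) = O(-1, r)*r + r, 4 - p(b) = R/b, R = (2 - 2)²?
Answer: 8320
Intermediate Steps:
R = 0 (R = 0² = 0)
p(b) = 4 (p(b) = 4 - 0/b = 4 - 1*0 = 4 + 0 = 4)
u(r) = -4*r (u(r) = -5*r + r = -4*r)
(-13*40)*u(p(1)) = (-13*40)*(-4*4) = -520*(-16) = 8320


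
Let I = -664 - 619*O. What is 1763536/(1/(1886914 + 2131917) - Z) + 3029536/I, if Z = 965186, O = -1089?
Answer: 6978511049280712208/2612169066612545255 ≈ 2.6715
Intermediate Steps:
I = 673427 (I = -664 - 619*(-1089) = -664 + 674091 = 673427)
1763536/(1/(1886914 + 2131917) - Z) + 3029536/I = 1763536/(1/(1886914 + 2131917) - 1*965186) + 3029536/673427 = 1763536/(1/4018831 - 965186) + 3029536*(1/673427) = 1763536/(1/4018831 - 965186) + 3029536/673427 = 1763536/(-3878919417565/4018831) + 3029536/673427 = 1763536*(-4018831/3878919417565) + 3029536/673427 = -7087353146416/3878919417565 + 3029536/673427 = 6978511049280712208/2612169066612545255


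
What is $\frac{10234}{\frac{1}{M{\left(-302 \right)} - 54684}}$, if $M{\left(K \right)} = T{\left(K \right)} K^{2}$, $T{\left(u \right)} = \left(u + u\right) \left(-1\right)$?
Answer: $563202932488$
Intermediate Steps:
$T{\left(u \right)} = - 2 u$ ($T{\left(u \right)} = 2 u \left(-1\right) = - 2 u$)
$M{\left(K \right)} = - 2 K^{3}$ ($M{\left(K \right)} = - 2 K K^{2} = - 2 K^{3}$)
$\frac{10234}{\frac{1}{M{\left(-302 \right)} - 54684}} = \frac{10234}{\frac{1}{- 2 \left(-302\right)^{3} - 54684}} = \frac{10234}{\frac{1}{\left(-2\right) \left(-27543608\right) - 54684}} = \frac{10234}{\frac{1}{55087216 - 54684}} = \frac{10234}{\frac{1}{55032532}} = 10234 \frac{1}{\frac{1}{55032532}} = 10234 \cdot 55032532 = 563202932488$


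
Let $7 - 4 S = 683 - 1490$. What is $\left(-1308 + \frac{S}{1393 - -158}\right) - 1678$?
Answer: $- \frac{842015}{282} \approx -2985.9$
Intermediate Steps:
$S = \frac{407}{2}$ ($S = \frac{7}{4} - \frac{683 - 1490}{4} = \frac{7}{4} - - \frac{807}{4} = \frac{7}{4} + \frac{807}{4} = \frac{407}{2} \approx 203.5$)
$\left(-1308 + \frac{S}{1393 - -158}\right) - 1678 = \left(-1308 + \frac{407}{2 \left(1393 - -158\right)}\right) - 1678 = \left(-1308 + \frac{407}{2 \left(1393 + 158\right)}\right) - 1678 = \left(-1308 + \frac{407}{2 \cdot 1551}\right) - 1678 = \left(-1308 + \frac{407}{2} \cdot \frac{1}{1551}\right) - 1678 = \left(-1308 + \frac{37}{282}\right) - 1678 = - \frac{368819}{282} - 1678 = - \frac{842015}{282}$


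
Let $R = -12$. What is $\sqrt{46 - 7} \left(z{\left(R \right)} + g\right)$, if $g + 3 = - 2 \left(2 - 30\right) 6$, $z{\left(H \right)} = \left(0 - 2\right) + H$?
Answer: $319 \sqrt{39} \approx 1992.2$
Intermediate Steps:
$z{\left(H \right)} = -2 + H$
$g = 333$ ($g = -3 + - 2 \left(2 - 30\right) 6 = -3 + \left(-2\right) \left(-28\right) 6 = -3 + 56 \cdot 6 = -3 + 336 = 333$)
$\sqrt{46 - 7} \left(z{\left(R \right)} + g\right) = \sqrt{46 - 7} \left(\left(-2 - 12\right) + 333\right) = \sqrt{39} \left(-14 + 333\right) = \sqrt{39} \cdot 319 = 319 \sqrt{39}$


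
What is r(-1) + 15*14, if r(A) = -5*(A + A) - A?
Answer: 221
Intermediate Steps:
r(A) = -11*A (r(A) = -10*A - A = -11*A)
r(-1) + 15*14 = -11*(-1) + 15*14 = 11 + 210 = 221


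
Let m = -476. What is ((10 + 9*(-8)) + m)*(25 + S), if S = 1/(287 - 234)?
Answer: -713388/53 ≈ -13460.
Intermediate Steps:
S = 1/53 ≈ 0.018868
((10 + 9*(-8)) + m)*(25 + S) = ((10 + 9*(-8)) - 476)*(25 + 1/53) = ((10 - 72) - 476)*(1326/53) = (-62 - 476)*(1326/53) = -538*1326/53 = -713388/53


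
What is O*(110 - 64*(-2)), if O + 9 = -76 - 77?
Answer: -38556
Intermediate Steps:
O = -162 (O = -9 + (-76 - 77) = -9 - 153 = -162)
O*(110 - 64*(-2)) = -162*(110 - 64*(-2)) = -162*(110 + 128) = -162*238 = -38556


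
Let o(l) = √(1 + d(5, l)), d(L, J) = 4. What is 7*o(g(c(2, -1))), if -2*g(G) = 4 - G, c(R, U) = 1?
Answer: 7*√5 ≈ 15.652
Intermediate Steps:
g(G) = -2 + G/2 (g(G) = -(4 - G)/2 = -2 + G/2)
o(l) = √5 (o(l) = √(1 + 4) = √5)
7*o(g(c(2, -1))) = 7*√5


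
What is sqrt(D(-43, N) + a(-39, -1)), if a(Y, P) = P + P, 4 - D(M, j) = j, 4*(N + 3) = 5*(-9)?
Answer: sqrt(65)/2 ≈ 4.0311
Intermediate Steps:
N = -57/4 (N = -3 + (5*(-9))/4 = -3 + (1/4)*(-45) = -3 - 45/4 = -57/4 ≈ -14.250)
D(M, j) = 4 - j
a(Y, P) = 2*P
sqrt(D(-43, N) + a(-39, -1)) = sqrt((4 - 1*(-57/4)) + 2*(-1)) = sqrt((4 + 57/4) - 2) = sqrt(73/4 - 2) = sqrt(65/4) = sqrt(65)/2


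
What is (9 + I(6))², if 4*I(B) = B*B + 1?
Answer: 5329/16 ≈ 333.06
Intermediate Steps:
I(B) = ¼ + B²/4 (I(B) = (B*B + 1)/4 = (B² + 1)/4 = (1 + B²)/4 = ¼ + B²/4)
(9 + I(6))² = (9 + (¼ + (¼)*6²))² = (9 + (¼ + (¼)*36))² = (9 + (¼ + 9))² = (9 + 37/4)² = (73/4)² = 5329/16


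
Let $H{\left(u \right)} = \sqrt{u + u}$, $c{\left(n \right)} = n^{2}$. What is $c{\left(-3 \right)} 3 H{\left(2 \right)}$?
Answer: $54$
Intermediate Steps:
$H{\left(u \right)} = \sqrt{2} \sqrt{u}$ ($H{\left(u \right)} = \sqrt{2 u} = \sqrt{2} \sqrt{u}$)
$c{\left(-3 \right)} 3 H{\left(2 \right)} = \left(-3\right)^{2} \cdot 3 \sqrt{2} \sqrt{2} = 9 \cdot 3 \cdot 2 = 27 \cdot 2 = 54$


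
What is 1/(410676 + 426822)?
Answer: 1/837498 ≈ 1.1940e-6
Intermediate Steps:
1/(410676 + 426822) = 1/837498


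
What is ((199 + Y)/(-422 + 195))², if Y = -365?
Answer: 27556/51529 ≈ 0.53477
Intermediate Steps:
((199 + Y)/(-422 + 195))² = ((199 - 365)/(-422 + 195))² = (-166/(-227))² = (-166*(-1/227))² = (166/227)² = 27556/51529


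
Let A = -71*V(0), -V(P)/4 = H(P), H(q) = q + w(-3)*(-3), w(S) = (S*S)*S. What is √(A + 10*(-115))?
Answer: 7*√446 ≈ 147.83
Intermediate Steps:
w(S) = S³ (w(S) = S²*S = S³)
H(q) = 81 + q (H(q) = q + (-3)³*(-3) = q - 27*(-3) = q + 81 = 81 + q)
V(P) = -324 - 4*P (V(P) = -4*(81 + P) = -324 - 4*P)
A = 23004 (A = -71*(-324 - 4*0) = -71*(-324 + 0) = -71*(-324) = 23004)
√(A + 10*(-115)) = √(23004 + 10*(-115)) = √(23004 - 1150) = √21854 = 7*√446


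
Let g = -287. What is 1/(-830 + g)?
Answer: -1/1117 ≈ -0.00089526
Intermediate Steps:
1/(-830 + g) = 1/(-830 - 287) = 1/(-1117) = -1/1117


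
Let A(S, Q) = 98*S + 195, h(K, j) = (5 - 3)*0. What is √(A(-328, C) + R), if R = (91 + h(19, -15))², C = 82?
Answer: 2*I*√5917 ≈ 153.84*I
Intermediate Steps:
h(K, j) = 0 (h(K, j) = 2*0 = 0)
R = 8281 (R = (91 + 0)² = 91² = 8281)
A(S, Q) = 195 + 98*S
√(A(-328, C) + R) = √((195 + 98*(-328)) + 8281) = √((195 - 32144) + 8281) = √(-31949 + 8281) = √(-23668) = 2*I*√5917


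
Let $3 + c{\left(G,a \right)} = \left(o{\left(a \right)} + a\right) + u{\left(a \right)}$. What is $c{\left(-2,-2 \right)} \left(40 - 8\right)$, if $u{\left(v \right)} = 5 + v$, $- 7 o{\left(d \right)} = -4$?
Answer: $- \frac{320}{7} \approx -45.714$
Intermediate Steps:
$o{\left(d \right)} = \frac{4}{7}$ ($o{\left(d \right)} = \left(- \frac{1}{7}\right) \left(-4\right) = \frac{4}{7}$)
$c{\left(G,a \right)} = \frac{18}{7} + 2 a$ ($c{\left(G,a \right)} = -3 + \left(\left(\frac{4}{7} + a\right) + \left(5 + a\right)\right) = -3 + \left(\frac{39}{7} + 2 a\right) = \frac{18}{7} + 2 a$)
$c{\left(-2,-2 \right)} \left(40 - 8\right) = \left(\frac{18}{7} + 2 \left(-2\right)\right) \left(40 - 8\right) = \left(\frac{18}{7} - 4\right) 32 = \left(- \frac{10}{7}\right) 32 = - \frac{320}{7}$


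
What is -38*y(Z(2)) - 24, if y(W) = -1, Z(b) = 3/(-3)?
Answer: 14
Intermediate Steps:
Z(b) = -1 (Z(b) = 3*(-⅓) = -1)
-38*y(Z(2)) - 24 = -38*(-1) - 24 = 38 - 24 = 14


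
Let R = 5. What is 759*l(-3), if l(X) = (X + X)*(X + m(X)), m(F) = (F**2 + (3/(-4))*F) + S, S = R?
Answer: -120681/2 ≈ -60341.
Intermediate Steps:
S = 5
m(F) = 5 + F**2 - 3*F/4 (m(F) = (F**2 + (3/(-4))*F) + 5 = (F**2 + (3*(-1/4))*F) + 5 = (F**2 - 3*F/4) + 5 = 5 + F**2 - 3*F/4)
l(X) = 2*X*(5 + X**2 + X/4) (l(X) = (X + X)*(X + (5 + X**2 - 3*X/4)) = (2*X)*(5 + X**2 + X/4) = 2*X*(5 + X**2 + X/4))
759*l(-3) = 759*((1/2)*(-3)*(20 - 3 + 4*(-3)**2)) = 759*((1/2)*(-3)*(20 - 3 + 4*9)) = 759*((1/2)*(-3)*(20 - 3 + 36)) = 759*((1/2)*(-3)*53) = 759*(-159/2) = -120681/2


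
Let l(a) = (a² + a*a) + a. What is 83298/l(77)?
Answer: 83298/11935 ≈ 6.9793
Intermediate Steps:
l(a) = a + 2*a² (l(a) = (a² + a²) + a = 2*a² + a = a + 2*a²)
83298/l(77) = 83298/((77*(1 + 2*77))) = 83298/((77*(1 + 154))) = 83298/((77*155)) = 83298/11935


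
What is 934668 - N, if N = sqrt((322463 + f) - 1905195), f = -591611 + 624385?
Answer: 934668 - I*sqrt(1549958) ≈ 9.3467e+5 - 1245.0*I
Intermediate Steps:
f = 32774
N = I*sqrt(1549958) (N = sqrt((322463 + 32774) - 1905195) = sqrt(355237 - 1905195) = sqrt(-1549958) = I*sqrt(1549958) ≈ 1245.0*I)
934668 - N = 934668 - I*sqrt(1549958)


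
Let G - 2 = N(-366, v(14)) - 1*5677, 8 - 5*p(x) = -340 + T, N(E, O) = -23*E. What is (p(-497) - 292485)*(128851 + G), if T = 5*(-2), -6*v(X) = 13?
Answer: -192399244798/5 ≈ -3.8480e+10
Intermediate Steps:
v(X) = -13/6 (v(X) = -1/6*13 = -13/6)
T = -10
p(x) = 358/5 (p(x) = 8/5 - (-340 - 10)/5 = 8/5 - 1/5*(-350) = 8/5 + 70 = 358/5)
G = 2743 (G = 2 + (-23*(-366) - 1*5677) = 2 + (8418 - 5677) = 2 + 2741 = 2743)
(p(-497) - 292485)*(128851 + G) = (358/5 - 292485)*(128851 + 2743) = -1462067/5*131594 = -192399244798/5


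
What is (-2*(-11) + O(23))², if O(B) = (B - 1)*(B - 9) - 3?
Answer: 106929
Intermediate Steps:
O(B) = -3 + (-1 + B)*(-9 + B) (O(B) = (-1 + B)*(-9 + B) - 3 = -3 + (-1 + B)*(-9 + B))
(-2*(-11) + O(23))² = (-2*(-11) + (6 + 23² - 10*23))² = (22 + (6 + 529 - 230))² = (22 + 305)² = 327² = 106929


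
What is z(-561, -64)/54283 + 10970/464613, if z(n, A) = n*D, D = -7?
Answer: 2420019761/25220587479 ≈ 0.095954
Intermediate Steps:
z(n, A) = -7*n (z(n, A) = n*(-7) = -7*n)
z(-561, -64)/54283 + 10970/464613 = -7*(-561)/54283 + 10970/464613 = 3927*(1/54283) + 10970*(1/464613) = 3927/54283 + 10970/464613 = 2420019761/25220587479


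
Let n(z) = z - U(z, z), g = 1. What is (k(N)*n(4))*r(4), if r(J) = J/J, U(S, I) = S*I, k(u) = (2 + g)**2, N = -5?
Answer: -108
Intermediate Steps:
k(u) = 9 (k(u) = (2 + 1)**2 = 3**2 = 9)
U(S, I) = I*S
r(J) = 1
n(z) = z - z**2 (n(z) = z - z*z = z - z**2)
(k(N)*n(4))*r(4) = (9*(4*(1 - 1*4)))*1 = (9*(4*(1 - 4)))*1 = (9*(4*(-3)))*1 = (9*(-12))*1 = -108*1 = -108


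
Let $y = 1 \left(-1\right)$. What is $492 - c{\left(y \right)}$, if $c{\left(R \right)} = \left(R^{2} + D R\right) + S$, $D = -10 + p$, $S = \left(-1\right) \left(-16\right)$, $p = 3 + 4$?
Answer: $472$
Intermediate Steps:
$p = 7$
$S = 16$
$D = -3$ ($D = -10 + 7 = -3$)
$y = -1$
$c{\left(R \right)} = 16 + R^{2} - 3 R$ ($c{\left(R \right)} = \left(R^{2} - 3 R\right) + 16 = 16 + R^{2} - 3 R$)
$492 - c{\left(y \right)} = 492 - \left(16 + \left(-1\right)^{2} - -3\right) = 492 - \left(16 + 1 + 3\right) = 492 - 20 = 472$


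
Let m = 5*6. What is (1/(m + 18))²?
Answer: 1/2304 ≈ 0.00043403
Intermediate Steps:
m = 30
(1/(m + 18))² = (1/(30 + 18))² = (1/48)² = 1/2304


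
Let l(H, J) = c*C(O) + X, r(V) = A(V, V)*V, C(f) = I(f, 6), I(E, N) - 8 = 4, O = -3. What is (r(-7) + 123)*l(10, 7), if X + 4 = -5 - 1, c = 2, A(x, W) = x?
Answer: 2408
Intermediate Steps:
I(E, N) = 12 (I(E, N) = 8 + 4 = 12)
C(f) = 12
r(V) = V**2 (r(V) = V*V = V**2)
X = -10 (X = -4 + (-5 - 1) = -4 - 6 = -10)
l(H, J) = 14 (l(H, J) = 2*12 - 10 = 24 - 10 = 14)
(r(-7) + 123)*l(10, 7) = ((-7)**2 + 123)*14 = (49 + 123)*14 = 172*14 = 2408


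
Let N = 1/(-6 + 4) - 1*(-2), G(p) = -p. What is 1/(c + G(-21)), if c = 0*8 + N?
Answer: 2/45 ≈ 0.044444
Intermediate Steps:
N = 3/2 (N = 1/(-2) + 2 = -½ + 2 = 3/2 ≈ 1.5000)
c = 3/2 (c = 0*8 + 3/2 = 0 + 3/2 = 3/2 ≈ 1.5000)
1/(c + G(-21)) = 1/(3/2 - 1*(-21)) = 1/(3/2 + 21) = 1/(45/2) = 2/45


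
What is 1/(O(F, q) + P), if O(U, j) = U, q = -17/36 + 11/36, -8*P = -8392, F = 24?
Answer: 1/1073 ≈ 0.00093197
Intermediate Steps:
P = 1049 (P = -⅛*(-8392) = 1049)
q = -⅙ (q = -17*1/36 + 11*(1/36) = -17/36 + 11/36 = -⅙ ≈ -0.16667)
1/(O(F, q) + P) = 1/(24 + 1049) = 1/1073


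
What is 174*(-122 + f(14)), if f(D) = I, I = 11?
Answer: -19314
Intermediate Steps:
f(D) = 11
174*(-122 + f(14)) = 174*(-122 + 11) = 174*(-111) = -19314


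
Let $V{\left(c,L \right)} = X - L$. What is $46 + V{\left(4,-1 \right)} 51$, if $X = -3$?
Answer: $-56$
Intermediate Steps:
$V{\left(c,L \right)} = -3 - L$
$46 + V{\left(4,-1 \right)} 51 = 46 + \left(-3 - -1\right) 51 = 46 + \left(-3 + 1\right) 51 = 46 - 102 = -56$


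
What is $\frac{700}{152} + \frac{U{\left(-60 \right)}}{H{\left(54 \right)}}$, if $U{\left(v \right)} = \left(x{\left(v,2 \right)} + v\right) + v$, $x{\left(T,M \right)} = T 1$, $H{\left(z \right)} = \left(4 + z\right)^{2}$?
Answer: $\frac{145465}{31958} \approx 4.5518$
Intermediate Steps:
$x{\left(T,M \right)} = T$
$U{\left(v \right)} = 3 v$ ($U{\left(v \right)} = \left(v + v\right) + v = 2 v + v = 3 v$)
$\frac{700}{152} + \frac{U{\left(-60 \right)}}{H{\left(54 \right)}} = \frac{700}{152} + \frac{3 \left(-60\right)}{\left(4 + 54\right)^{2}} = 700 \cdot \frac{1}{152} - \frac{180}{58^{2}} = \frac{175}{38} - \frac{180}{3364} = \frac{175}{38} - \frac{45}{841} = \frac{145465}{31958}$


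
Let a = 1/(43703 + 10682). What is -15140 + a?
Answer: -823388899/54385 ≈ -15140.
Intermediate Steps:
a = 1/54385 ≈ 1.8387e-5
-15140 + a = -15140 + 1/54385 = -823388899/54385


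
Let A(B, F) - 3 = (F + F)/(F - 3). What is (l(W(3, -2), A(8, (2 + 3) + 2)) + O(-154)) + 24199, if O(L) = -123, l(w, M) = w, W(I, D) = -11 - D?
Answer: 24067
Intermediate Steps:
A(B, F) = 3 + 2*F/(-3 + F) (A(B, F) = 3 + (F + F)/(F - 3) = 3 + (2*F)/(-3 + F) = 3 + 2*F/(-3 + F))
(l(W(3, -2), A(8, (2 + 3) + 2)) + O(-154)) + 24199 = ((-11 - 1*(-2)) - 123) + 24199 = ((-11 + 2) - 123) + 24199 = (-9 - 123) + 24199 = -132 + 24199 = 24067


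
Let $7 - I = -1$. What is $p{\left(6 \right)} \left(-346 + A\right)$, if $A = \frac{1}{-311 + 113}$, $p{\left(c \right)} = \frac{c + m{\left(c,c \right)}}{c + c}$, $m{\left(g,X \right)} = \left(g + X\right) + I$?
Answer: $- \frac{890617}{1188} \approx -749.68$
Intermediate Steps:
$I = 8$ ($I = 7 - -1 = 7 + 1 = 8$)
$m{\left(g,X \right)} = 8 + X + g$ ($m{\left(g,X \right)} = \left(g + X\right) + 8 = \left(X + g\right) + 8 = 8 + X + g$)
$p{\left(c \right)} = \frac{8 + 3 c}{2 c}$ ($p{\left(c \right)} = \frac{c + \left(8 + c + c\right)}{c + c} = \frac{c + \left(8 + 2 c\right)}{2 c} = \left(8 + 3 c\right) \frac{1}{2 c} = \frac{8 + 3 c}{2 c}$)
$A = - \frac{1}{198}$ ($A = \frac{1}{-198} = - \frac{1}{198} \approx -0.0050505$)
$p{\left(6 \right)} \left(-346 + A\right) = \left(\frac{3}{2} + \frac{4}{6}\right) \left(-346 - \frac{1}{198}\right) = \left(\frac{3}{2} + 4 \cdot \frac{1}{6}\right) \left(- \frac{68509}{198}\right) = \left(\frac{3}{2} + \frac{2}{3}\right) \left(- \frac{68509}{198}\right) = \frac{13}{6} \left(- \frac{68509}{198}\right) = - \frac{890617}{1188}$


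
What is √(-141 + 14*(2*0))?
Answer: I*√141 ≈ 11.874*I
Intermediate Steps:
√(-141 + 14*(2*0)) = √(-141 + 14*0) = √(-141 + 0) = √(-141) = I*√141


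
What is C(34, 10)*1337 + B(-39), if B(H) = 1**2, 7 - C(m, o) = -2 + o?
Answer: -1336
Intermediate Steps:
C(m, o) = 9 - o (C(m, o) = 7 - (-2 + o) = 7 + (2 - o) = 9 - o)
B(H) = 1
C(34, 10)*1337 + B(-39) = (9 - 1*10)*1337 + 1 = (9 - 10)*1337 + 1 = -1*1337 + 1 = -1337 + 1 = -1336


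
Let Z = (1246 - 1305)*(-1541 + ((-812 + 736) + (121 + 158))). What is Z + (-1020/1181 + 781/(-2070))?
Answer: 192984105379/2444670 ≈ 78941.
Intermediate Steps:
Z = 78942 (Z = -59*(-1541 + (-76 + 279)) = -59*(-1541 + 203) = -59*(-1338) = 78942)
Z + (-1020/1181 + 781/(-2070)) = 78942 + (-1020/1181 + 781/(-2070)) = 78942 + (-1020*1/1181 + 781*(-1/2070)) = 78942 + (-1020/1181 - 781/2070) = 78942 - 3033761/2444670 = 192984105379/2444670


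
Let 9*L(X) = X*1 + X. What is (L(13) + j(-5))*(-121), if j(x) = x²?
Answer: -30371/9 ≈ -3374.6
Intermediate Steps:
L(X) = 2*X/9 (L(X) = (X*1 + X)/9 = (X + X)/9 = (2*X)/9 = 2*X/9)
(L(13) + j(-5))*(-121) = ((2/9)*13 + (-5)²)*(-121) = (26/9 + 25)*(-121) = (251/9)*(-121) = -30371/9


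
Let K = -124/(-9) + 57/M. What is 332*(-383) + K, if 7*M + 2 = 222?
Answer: -251738009/1980 ≈ -1.2714e+5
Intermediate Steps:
M = 220/7 (M = -2/7 + (⅐)*222 = -2/7 + 222/7 = 220/7 ≈ 31.429)
K = 30871/1980 (K = -124/(-9) + 57/(220/7) = -124*(-⅑) + 57*(7/220) = 124/9 + 399/220 = 30871/1980 ≈ 15.591)
332*(-383) + K = 332*(-383) + 30871/1980 = -127156 + 30871/1980 = -251738009/1980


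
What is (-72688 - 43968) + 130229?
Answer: 13573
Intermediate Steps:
(-72688 - 43968) + 130229 = -116656 + 130229 = 13573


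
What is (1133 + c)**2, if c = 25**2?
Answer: 3090564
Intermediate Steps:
c = 625
(1133 + c)**2 = (1133 + 625)**2 = 1758**2 = 3090564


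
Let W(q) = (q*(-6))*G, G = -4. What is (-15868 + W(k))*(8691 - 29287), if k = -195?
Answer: 423206608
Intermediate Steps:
W(q) = 24*q (W(q) = (q*(-6))*(-4) = -6*q*(-4) = 24*q)
(-15868 + W(k))*(8691 - 29287) = (-15868 + 24*(-195))*(8691 - 29287) = (-15868 - 4680)*(-20596) = -20548*(-20596) = 423206608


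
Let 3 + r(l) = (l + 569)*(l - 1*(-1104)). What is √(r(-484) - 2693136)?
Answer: I*√2640439 ≈ 1624.9*I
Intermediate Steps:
r(l) = -3 + (569 + l)*(1104 + l) (r(l) = -3 + (l + 569)*(l - 1*(-1104)) = -3 + (569 + l)*(l + 1104) = -3 + (569 + l)*(1104 + l))
√(r(-484) - 2693136) = √((628173 + (-484)² + 1673*(-484)) - 2693136) = √((628173 + 234256 - 809732) - 2693136) = √(52697 - 2693136) = √(-2640439) = I*√2640439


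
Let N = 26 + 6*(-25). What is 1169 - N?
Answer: 1293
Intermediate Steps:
N = -124 (N = 26 - 150 = -124)
1169 - N = 1169 - 1*(-124) = 1169 + 124 = 1293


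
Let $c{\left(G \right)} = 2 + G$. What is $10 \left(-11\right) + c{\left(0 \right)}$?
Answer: $-108$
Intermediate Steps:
$10 \left(-11\right) + c{\left(0 \right)} = 10 \left(-11\right) + \left(2 + 0\right) = -110 + 2 = -108$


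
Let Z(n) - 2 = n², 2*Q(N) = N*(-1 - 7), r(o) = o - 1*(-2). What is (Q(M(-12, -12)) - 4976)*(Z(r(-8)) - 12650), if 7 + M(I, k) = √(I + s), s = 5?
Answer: 62404176 + 50448*I*√7 ≈ 6.2404e+7 + 1.3347e+5*I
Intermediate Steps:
r(o) = 2 + o (r(o) = o + 2 = 2 + o)
M(I, k) = -7 + √(5 + I) (M(I, k) = -7 + √(I + 5) = -7 + √(5 + I))
Q(N) = -4*N (Q(N) = (N*(-1 - 7))/2 = (N*(-8))/2 = (-8*N)/2 = -4*N)
Z(n) = 2 + n²
(Q(M(-12, -12)) - 4976)*(Z(r(-8)) - 12650) = (-4*(-7 + √(5 - 12)) - 4976)*((2 + (2 - 8)²) - 12650) = (-4*(-7 + √(-7)) - 4976)*((2 + (-6)²) - 12650) = (-4*(-7 + I*√7) - 4976)*((2 + 36) - 12650) = ((28 - 4*I*√7) - 4976)*(38 - 12650) = (-4948 - 4*I*√7)*(-12612) = 62404176 + 50448*I*√7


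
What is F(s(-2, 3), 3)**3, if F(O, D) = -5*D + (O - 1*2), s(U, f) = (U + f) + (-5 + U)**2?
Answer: 35937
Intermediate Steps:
s(U, f) = U + f + (-5 + U)**2
F(O, D) = -2 + O - 5*D (F(O, D) = -5*D + (O - 2) = -5*D + (-2 + O) = -2 + O - 5*D)
F(s(-2, 3), 3)**3 = (-2 + (-2 + 3 + (-5 - 2)**2) - 5*3)**3 = (-2 + (-2 + 3 + (-7)**2) - 15)**3 = (-2 + (-2 + 3 + 49) - 15)**3 = (-2 + 50 - 15)**3 = 33**3 = 35937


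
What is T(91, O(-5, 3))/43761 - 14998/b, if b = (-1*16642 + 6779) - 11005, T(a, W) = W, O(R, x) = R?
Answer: 36456841/50733586 ≈ 0.71859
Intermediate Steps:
b = -20868 (b = (-16642 + 6779) - 11005 = -9863 - 11005 = -20868)
T(91, O(-5, 3))/43761 - 14998/b = -5/43761 - 14998/(-20868) = -5*1/43761 - 14998*(-1/20868) = -5/43761 + 7499/10434 = 36456841/50733586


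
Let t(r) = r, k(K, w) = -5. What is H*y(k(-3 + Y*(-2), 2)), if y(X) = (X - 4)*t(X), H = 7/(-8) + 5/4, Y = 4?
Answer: 135/8 ≈ 16.875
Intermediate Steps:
H = 3/8 (H = 7*(-1/8) + 5*(1/4) = -7/8 + 5/4 = 3/8 ≈ 0.37500)
y(X) = X*(-4 + X) (y(X) = (X - 4)*X = (-4 + X)*X = X*(-4 + X))
H*y(k(-3 + Y*(-2), 2)) = 3*(-5*(-4 - 5))/8 = 3*(-5*(-9))/8 = (3/8)*45 = 135/8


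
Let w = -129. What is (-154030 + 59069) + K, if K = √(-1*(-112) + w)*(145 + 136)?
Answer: -94961 + 281*I*√17 ≈ -94961.0 + 1158.6*I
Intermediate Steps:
K = 281*I*√17 (K = √(-1*(-112) - 129)*(145 + 136) = √(112 - 129)*281 = √(-17)*281 = (I*√17)*281 = 281*I*√17 ≈ 1158.6*I)
(-154030 + 59069) + K = (-154030 + 59069) + 281*I*√17 = -94961 + 281*I*√17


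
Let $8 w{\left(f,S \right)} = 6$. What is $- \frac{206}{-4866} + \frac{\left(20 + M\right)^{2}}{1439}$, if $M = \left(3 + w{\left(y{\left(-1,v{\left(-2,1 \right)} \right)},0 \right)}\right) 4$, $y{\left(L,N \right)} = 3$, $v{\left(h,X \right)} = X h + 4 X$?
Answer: $\frac{3128642}{3501087} \approx 0.89362$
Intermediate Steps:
$v{\left(h,X \right)} = 4 X + X h$
$w{\left(f,S \right)} = \frac{3}{4}$ ($w{\left(f,S \right)} = \frac{1}{8} \cdot 6 = \frac{3}{4}$)
$M = 15$ ($M = \left(3 + \frac{3}{4}\right) 4 = \frac{15}{4} \cdot 4 = 15$)
$- \frac{206}{-4866} + \frac{\left(20 + M\right)^{2}}{1439} = - \frac{206}{-4866} + \frac{\left(20 + 15\right)^{2}}{1439} = \left(-206\right) \left(- \frac{1}{4866}\right) + 35^{2} \cdot \frac{1}{1439} = \frac{103}{2433} + 1225 \cdot \frac{1}{1439} = \frac{103}{2433} + \frac{1225}{1439} = \frac{3128642}{3501087}$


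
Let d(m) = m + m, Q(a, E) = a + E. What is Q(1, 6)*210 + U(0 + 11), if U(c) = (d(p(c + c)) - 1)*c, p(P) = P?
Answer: 1943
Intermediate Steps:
Q(a, E) = E + a
d(m) = 2*m
U(c) = c*(-1 + 4*c) (U(c) = (2*(c + c) - 1)*c = (2*(2*c) - 1)*c = (4*c - 1)*c = (-1 + 4*c)*c = c*(-1 + 4*c))
Q(1, 6)*210 + U(0 + 11) = (6 + 1)*210 + (0 + 11)*(-1 + 4*(0 + 11)) = 7*210 + 11*(-1 + 4*11) = 1470 + 11*(-1 + 44) = 1470 + 11*43 = 1470 + 473 = 1943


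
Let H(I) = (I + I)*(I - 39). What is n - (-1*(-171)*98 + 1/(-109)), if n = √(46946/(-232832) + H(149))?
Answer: -1826621/109 + √6941473179733/14552 ≈ -16577.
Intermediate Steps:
H(I) = 2*I*(-39 + I) (H(I) = (2*I)*(-39 + I) = 2*I*(-39 + I))
n = √6941473179733/14552 (n = √(46946/(-232832) + 2*149*(-39 + 149)) = √(46946*(-1/232832) + 2*149*110) = √(-23473/116416 + 32780) = √(3816093007/116416) = √6941473179733/14552 ≈ 181.05)
n - (-1*(-171)*98 + 1/(-109)) = √6941473179733/14552 - (-1*(-171)*98 + 1/(-109)) = √6941473179733/14552 - (171*98 - 1/109) = √6941473179733/14552 - (16758 - 1/109) = √6941473179733/14552 - 1*1826621/109 = √6941473179733/14552 - 1826621/109 = -1826621/109 + √6941473179733/14552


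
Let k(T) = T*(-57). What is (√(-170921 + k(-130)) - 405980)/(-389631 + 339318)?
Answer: 405980/50313 - I*√163511/50313 ≈ 8.0691 - 0.008037*I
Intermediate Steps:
k(T) = -57*T
(√(-170921 + k(-130)) - 405980)/(-389631 + 339318) = (√(-170921 - 57*(-130)) - 405980)/(-389631 + 339318) = (√(-170921 + 7410) - 405980)/(-50313) = (√(-163511) - 405980)*(-1/50313) = (I*√163511 - 405980)*(-1/50313) = (-405980 + I*√163511)*(-1/50313) = 405980/50313 - I*√163511/50313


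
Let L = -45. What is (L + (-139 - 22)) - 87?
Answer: -293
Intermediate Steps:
(L + (-139 - 22)) - 87 = (-45 + (-139 - 22)) - 87 = (-45 - 161) - 87 = -206 - 87 = -293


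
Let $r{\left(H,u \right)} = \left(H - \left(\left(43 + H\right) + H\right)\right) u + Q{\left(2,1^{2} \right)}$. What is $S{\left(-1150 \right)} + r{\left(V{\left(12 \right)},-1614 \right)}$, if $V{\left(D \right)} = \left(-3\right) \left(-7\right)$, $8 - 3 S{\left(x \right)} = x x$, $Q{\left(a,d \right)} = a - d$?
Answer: $- \frac{1012601}{3} \approx -3.3753 \cdot 10^{5}$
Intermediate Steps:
$S{\left(x \right)} = \frac{8}{3} - \frac{x^{2}}{3}$ ($S{\left(x \right)} = \frac{8}{3} - \frac{x x}{3} = \frac{8}{3} - \frac{x^{2}}{3}$)
$V{\left(D \right)} = 21$
$r{\left(H,u \right)} = 1 + u \left(-43 - H\right)$ ($r{\left(H,u \right)} = \left(H - \left(\left(43 + H\right) + H\right)\right) u + \left(2 - 1^{2}\right) = \left(H - \left(43 + 2 H\right)\right) u + \left(2 - 1\right) = \left(-43 - H\right) u + 1 = u \left(-43 - H\right) + 1 = 1 + u \left(-43 - H\right)$)
$S{\left(-1150 \right)} + r{\left(V{\left(12 \right)},-1614 \right)} = \left(\frac{8}{3} - \frac{\left(-1150\right)^{2}}{3}\right) - \left(-69403 - 33894\right) = \left(\frac{8}{3} - \frac{1322500}{3}\right) + \left(1 + 69402 + 33894\right) = \left(\frac{8}{3} - \frac{1322500}{3}\right) + 103297 = - \frac{1322492}{3} + 103297 = - \frac{1012601}{3}$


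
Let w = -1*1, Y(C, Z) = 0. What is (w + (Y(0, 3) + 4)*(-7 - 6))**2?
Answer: 2809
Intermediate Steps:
w = -1
(w + (Y(0, 3) + 4)*(-7 - 6))**2 = (-1 + (0 + 4)*(-7 - 6))**2 = (-1 + 4*(-13))**2 = (-1 - 52)**2 = (-53)**2 = 2809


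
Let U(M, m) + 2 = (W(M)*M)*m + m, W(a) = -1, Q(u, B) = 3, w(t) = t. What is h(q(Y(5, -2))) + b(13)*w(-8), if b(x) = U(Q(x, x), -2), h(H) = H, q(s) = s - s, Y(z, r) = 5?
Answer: -16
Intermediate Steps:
q(s) = 0
U(M, m) = -2 + m - M*m (U(M, m) = -2 + ((-M)*m + m) = -2 + (-M*m + m) = -2 + (m - M*m) = -2 + m - M*m)
b(x) = 2 (b(x) = -2 - 2 - 1*3*(-2) = -2 - 2 + 6 = 2)
h(q(Y(5, -2))) + b(13)*w(-8) = 0 + 2*(-8) = 0 - 16 = -16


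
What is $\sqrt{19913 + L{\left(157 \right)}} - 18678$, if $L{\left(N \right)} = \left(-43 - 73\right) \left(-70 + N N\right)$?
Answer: $-18678 + i \sqrt{2831251} \approx -18678.0 + 1682.6 i$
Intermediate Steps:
$L{\left(N \right)} = 8120 - 116 N^{2}$ ($L{\left(N \right)} = - 116 \left(-70 + N^{2}\right) = 8120 - 116 N^{2}$)
$\sqrt{19913 + L{\left(157 \right)}} - 18678 = \sqrt{19913 + \left(8120 - 116 \cdot 157^{2}\right)} - 18678 = \sqrt{19913 + \left(8120 - 2859284\right)} - 18678 = \sqrt{19913 - 2851164} - 18678 = \sqrt{-2831251} - 18678 = i \sqrt{2831251} - 18678 = -18678 + i \sqrt{2831251}$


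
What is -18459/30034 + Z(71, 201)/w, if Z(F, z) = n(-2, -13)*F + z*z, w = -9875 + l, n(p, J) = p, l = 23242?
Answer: 962397353/401464478 ≈ 2.3972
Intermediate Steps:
w = 13367 (w = -9875 + 23242 = 13367)
Z(F, z) = z**2 - 2*F (Z(F, z) = -2*F + z*z = -2*F + z**2 = z**2 - 2*F)
-18459/30034 + Z(71, 201)/w = -18459/30034 + (201**2 - 2*71)/13367 = -18459*1/30034 + (40401 - 142)*(1/13367) = -18459/30034 + 40259*(1/13367) = -18459/30034 + 40259/13367 = 962397353/401464478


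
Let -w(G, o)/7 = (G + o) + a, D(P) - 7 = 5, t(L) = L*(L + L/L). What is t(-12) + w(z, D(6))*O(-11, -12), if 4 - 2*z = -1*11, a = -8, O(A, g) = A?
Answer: 2035/2 ≈ 1017.5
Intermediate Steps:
t(L) = L*(1 + L) (t(L) = L*(L + 1) = L*(1 + L))
D(P) = 12 (D(P) = 7 + 5 = 12)
z = 15/2 (z = 2 - (-1)*11/2 = 2 - 1/2*(-11) = 2 + 11/2 = 15/2 ≈ 7.5000)
w(G, o) = 56 - 7*G - 7*o (w(G, o) = -7*((G + o) - 8) = -7*(-8 + G + o) = 56 - 7*G - 7*o)
t(-12) + w(z, D(6))*O(-11, -12) = -12*(1 - 12) + (56 - 7*15/2 - 7*12)*(-11) = -12*(-11) + (56 - 105/2 - 84)*(-11) = 132 - 161/2*(-11) = 132 + 1771/2 = 2035/2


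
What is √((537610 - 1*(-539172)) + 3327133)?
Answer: √4403915 ≈ 2098.6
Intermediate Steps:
√((537610 - 1*(-539172)) + 3327133) = √((537610 + 539172) + 3327133) = √(1076782 + 3327133) = √4403915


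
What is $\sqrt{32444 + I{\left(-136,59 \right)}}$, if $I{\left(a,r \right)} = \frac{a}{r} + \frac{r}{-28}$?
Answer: $\frac{\sqrt{22132752187}}{826} \approx 180.11$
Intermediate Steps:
$I{\left(a,r \right)} = - \frac{r}{28} + \frac{a}{r}$ ($I{\left(a,r \right)} = \frac{a}{r} + r \left(- \frac{1}{28}\right) = \frac{a}{r} - \frac{r}{28} = - \frac{r}{28} + \frac{a}{r}$)
$\sqrt{32444 + I{\left(-136,59 \right)}} = \sqrt{32444 - \left(\frac{59}{28} + \frac{136}{59}\right)} = \sqrt{32444 - \frac{7289}{1652}} = \sqrt{\frac{53590199}{1652}} = \frac{\sqrt{22132752187}}{826}$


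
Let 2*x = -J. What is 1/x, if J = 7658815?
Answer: -2/7658815 ≈ -2.6114e-7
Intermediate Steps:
x = -7658815/2 (x = (-1*7658815)/2 = (½)*(-7658815) = -7658815/2 ≈ -3.8294e+6)
1/x = 1/(-7658815/2) = -2/7658815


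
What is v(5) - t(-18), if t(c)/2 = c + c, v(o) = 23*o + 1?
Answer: 188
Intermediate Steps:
v(o) = 1 + 23*o
t(c) = 4*c (t(c) = 2*(c + c) = 2*(2*c) = 4*c)
v(5) - t(-18) = (1 + 23*5) - 4*(-18) = (1 + 115) - 1*(-72) = 116 + 72 = 188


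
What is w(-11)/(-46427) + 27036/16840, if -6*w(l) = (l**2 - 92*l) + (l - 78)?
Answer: 314532633/195457670 ≈ 1.6092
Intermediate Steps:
w(l) = 13 - l**2/6 + 91*l/6 (w(l) = -((l**2 - 92*l) + (l - 78))/6 = -((l**2 - 92*l) + (-78 + l))/6 = -(-78 + l**2 - 91*l)/6 = 13 - l**2/6 + 91*l/6)
w(-11)/(-46427) + 27036/16840 = (13 - 1/6*(-11)**2 + (91/6)*(-11))/(-46427) + 27036/16840 = (13 - 1/6*121 - 1001/6)*(-1/46427) + 27036*(1/16840) = (13 - 121/6 - 1001/6)*(-1/46427) + 6759/4210 = -174*(-1/46427) + 6759/4210 = 174/46427 + 6759/4210 = 314532633/195457670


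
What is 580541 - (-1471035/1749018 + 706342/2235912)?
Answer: 27027320351096855/46555361124 ≈ 5.8054e+5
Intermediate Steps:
580541 - (-1471035/1749018 + 706342/2235912) = 580541 - (-1471035*1/1749018 + 706342*(1/2235912)) = 580541 - (-490345/583006 + 50453/159708) = 580541 - 1*(-24448808771/46555361124) = 580541 + 24448808771/46555361124 = 27027320351096855/46555361124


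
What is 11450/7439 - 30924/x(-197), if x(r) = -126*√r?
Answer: 11450/7439 - 1718*I*√197/1379 ≈ 1.5392 - 17.486*I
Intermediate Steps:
11450/7439 - 30924/x(-197) = 11450/7439 - 30924*I*√197/24822 = 11450/7439 - 1718*I*√197/1379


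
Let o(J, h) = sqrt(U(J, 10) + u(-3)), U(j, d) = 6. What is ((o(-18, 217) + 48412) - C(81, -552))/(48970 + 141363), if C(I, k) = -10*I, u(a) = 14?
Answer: 49222/190333 + 2*sqrt(5)/190333 ≈ 0.25863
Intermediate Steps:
o(J, h) = 2*sqrt(5) (o(J, h) = sqrt(6 + 14) = sqrt(20) = 2*sqrt(5))
((o(-18, 217) + 48412) - C(81, -552))/(48970 + 141363) = ((2*sqrt(5) + 48412) - (-10)*81)/(48970 + 141363) = ((48412 + 2*sqrt(5)) - 1*(-810))/190333 = ((48412 + 2*sqrt(5)) + 810)*(1/190333) = (49222 + 2*sqrt(5))*(1/190333) = 49222/190333 + 2*sqrt(5)/190333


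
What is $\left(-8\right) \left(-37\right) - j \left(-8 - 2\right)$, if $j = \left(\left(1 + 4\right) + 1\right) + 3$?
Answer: $386$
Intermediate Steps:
$j = 9$ ($j = \left(5 + 1\right) + 3 = 6 + 3 = 9$)
$\left(-8\right) \left(-37\right) - j \left(-8 - 2\right) = \left(-8\right) \left(-37\right) - 9 \left(-8 - 2\right) = 296 - 9 \left(-10\right) = 296 - -90 = 296 + 90 = 386$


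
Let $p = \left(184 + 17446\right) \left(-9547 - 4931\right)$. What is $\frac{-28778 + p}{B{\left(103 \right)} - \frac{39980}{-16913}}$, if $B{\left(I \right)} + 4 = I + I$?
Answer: $- \frac{2158740800567}{1728203} \approx -1.2491 \cdot 10^{6}$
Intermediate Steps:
$p = -255247140$ ($p = 17630 \left(-14478\right) = -255247140$)
$B{\left(I \right)} = -4 + 2 I$ ($B{\left(I \right)} = -4 + \left(I + I\right) = -4 + 2 I$)
$\frac{-28778 + p}{B{\left(103 \right)} - \frac{39980}{-16913}} = \frac{-28778 - 255247140}{\left(-4 + 2 \cdot 103\right) - \frac{39980}{-16913}} = - \frac{255275918}{\left(-4 + 206\right) - - \frac{39980}{16913}} = - \frac{255275918}{202 + \frac{39980}{16913}} = - \frac{255275918}{\frac{3456406}{16913}} = \left(-255275918\right) \frac{16913}{3456406} = - \frac{2158740800567}{1728203}$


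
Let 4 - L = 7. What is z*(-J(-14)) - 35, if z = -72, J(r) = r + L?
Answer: -1259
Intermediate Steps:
L = -3 (L = 4 - 1*7 = 4 - 7 = -3)
J(r) = -3 + r (J(r) = r - 3 = -3 + r)
z*(-J(-14)) - 35 = -(-72)*(-3 - 14) - 35 = -(-72)*(-17) - 35 = -72*17 - 35 = -1224 - 35 = -1259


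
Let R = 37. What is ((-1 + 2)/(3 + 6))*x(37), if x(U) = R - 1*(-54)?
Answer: 91/9 ≈ 10.111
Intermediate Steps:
x(U) = 91 (x(U) = 37 - 1*(-54) = 37 + 54 = 91)
((-1 + 2)/(3 + 6))*x(37) = ((-1 + 2)/(3 + 6))*91 = (1/9)*91 = 91/9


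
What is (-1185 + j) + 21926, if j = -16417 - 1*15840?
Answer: -11516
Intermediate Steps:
j = -32257 (j = -16417 - 15840 = -32257)
(-1185 + j) + 21926 = (-1185 - 32257) + 21926 = -33442 + 21926 = -11516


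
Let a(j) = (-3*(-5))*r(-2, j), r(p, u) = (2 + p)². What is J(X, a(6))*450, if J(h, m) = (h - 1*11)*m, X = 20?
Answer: 0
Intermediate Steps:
a(j) = 0 (a(j) = (-3*(-5))*(2 - 2)² = 15*0² = 15*0 = 0)
J(h, m) = m*(-11 + h) (J(h, m) = (h - 11)*m = (-11 + h)*m = m*(-11 + h))
J(X, a(6))*450 = (0*(-11 + 20))*450 = (0*9)*450 = 0*450 = 0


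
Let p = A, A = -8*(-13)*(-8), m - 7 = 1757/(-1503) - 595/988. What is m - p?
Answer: 1243254595/1484964 ≈ 837.23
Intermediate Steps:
m = 7764547/1484964 (m = 7 + (1757/(-1503) - 595/988) = 7 + (1757*(-1/1503) - 595*1/988) = 7 + (-1757/1503 - 595/988) = 7 - 2630201/1484964 = 7764547/1484964 ≈ 5.2288)
A = -832 (A = 104*(-8) = -832)
p = -832
m - p = 7764547/1484964 - 1*(-832) = 7764547/1484964 + 832 = 1243254595/1484964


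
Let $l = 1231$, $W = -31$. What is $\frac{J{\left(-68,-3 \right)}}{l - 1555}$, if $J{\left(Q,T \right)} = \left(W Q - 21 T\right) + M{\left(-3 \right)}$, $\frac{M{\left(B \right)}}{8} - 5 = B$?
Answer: $- \frac{27}{4} \approx -6.75$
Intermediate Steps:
$M{\left(B \right)} = 40 + 8 B$
$J{\left(Q,T \right)} = 16 - 31 Q - 21 T$ ($J{\left(Q,T \right)} = \left(- 31 Q - 21 T\right) + \left(40 + 8 \left(-3\right)\right) = \left(- 31 Q - 21 T\right) + \left(40 - 24\right) = \left(- 31 Q - 21 T\right) + 16 = 16 - 31 Q - 21 T$)
$\frac{J{\left(-68,-3 \right)}}{l - 1555} = \frac{16 - -2108 - -63}{1231 - 1555} = \frac{16 + 2108 + 63}{-324} = 2187 \left(- \frac{1}{324}\right) = - \frac{27}{4}$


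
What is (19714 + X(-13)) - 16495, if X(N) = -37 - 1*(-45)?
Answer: 3227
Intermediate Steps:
X(N) = 8 (X(N) = -37 + 45 = 8)
(19714 + X(-13)) - 16495 = (19714 + 8) - 16495 = 19722 - 16495 = 3227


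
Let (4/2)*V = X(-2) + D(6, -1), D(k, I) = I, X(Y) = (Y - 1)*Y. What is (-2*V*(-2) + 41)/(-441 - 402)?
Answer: -17/281 ≈ -0.060498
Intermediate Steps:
X(Y) = Y*(-1 + Y) (X(Y) = (-1 + Y)*Y = Y*(-1 + Y))
V = 5/2 (V = (-2*(-1 - 2) - 1)/2 = (-2*(-3) - 1)/2 = (6 - 1)/2 = (1/2)*5 = 5/2 ≈ 2.5000)
(-2*V*(-2) + 41)/(-441 - 402) = (-2*5/2*(-2) + 41)/(-441 - 402) = (-5*(-2) + 41)/(-843) = (10 + 41)*(-1/843) = 51*(-1/843) = -17/281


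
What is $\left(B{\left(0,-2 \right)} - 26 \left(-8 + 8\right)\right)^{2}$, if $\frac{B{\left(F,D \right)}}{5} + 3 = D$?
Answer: $625$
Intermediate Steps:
$B{\left(F,D \right)} = -15 + 5 D$
$\left(B{\left(0,-2 \right)} - 26 \left(-8 + 8\right)\right)^{2} = \left(\left(-15 + 5 \left(-2\right)\right) - 26 \left(-8 + 8\right)\right)^{2} = \left(\left(-15 - 10\right) - 0\right)^{2} = \left(-25 + 0\right)^{2} = \left(-25\right)^{2} = 625$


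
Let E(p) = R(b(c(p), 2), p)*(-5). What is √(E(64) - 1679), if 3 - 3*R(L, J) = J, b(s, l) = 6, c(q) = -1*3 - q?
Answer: 26*I*√21/3 ≈ 39.716*I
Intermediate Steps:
c(q) = -3 - q
R(L, J) = 1 - J/3
E(p) = -5 + 5*p/3 (E(p) = (1 - p/3)*(-5) = -5 + 5*p/3)
√(E(64) - 1679) = √((-5 + (5/3)*64) - 1679) = √((-5 + 320/3) - 1679) = √(305/3 - 1679) = √(-4732/3) = 26*I*√21/3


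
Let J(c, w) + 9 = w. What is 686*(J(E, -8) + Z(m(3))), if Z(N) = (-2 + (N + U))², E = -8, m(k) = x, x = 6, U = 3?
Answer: 21952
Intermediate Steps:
m(k) = 6
J(c, w) = -9 + w
Z(N) = (1 + N)² (Z(N) = (-2 + (N + 3))² = (-2 + (3 + N))² = (1 + N)²)
686*(J(E, -8) + Z(m(3))) = 686*((-9 - 8) + (1 + 6)²) = 686*(-17 + 7²) = 686*(-17 + 49) = 686*32 = 21952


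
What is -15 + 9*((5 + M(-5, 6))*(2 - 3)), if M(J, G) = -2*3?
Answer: -6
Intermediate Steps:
M(J, G) = -6
-15 + 9*((5 + M(-5, 6))*(2 - 3)) = -15 + 9*((5 - 6)*(2 - 3)) = -15 + 9*(-1*(-1)) = -15 + 9*1 = -15 + 9 = -6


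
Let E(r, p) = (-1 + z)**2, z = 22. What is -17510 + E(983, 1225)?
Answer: -17069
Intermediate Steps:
E(r, p) = 441 (E(r, p) = (-1 + 22)**2 = 21**2 = 441)
-17510 + E(983, 1225) = -17510 + 441 = -17069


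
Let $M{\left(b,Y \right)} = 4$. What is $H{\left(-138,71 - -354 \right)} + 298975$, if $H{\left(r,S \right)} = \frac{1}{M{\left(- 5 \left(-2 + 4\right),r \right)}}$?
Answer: $\frac{1195901}{4} \approx 2.9898 \cdot 10^{5}$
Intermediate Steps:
$H{\left(r,S \right)} = \frac{1}{4}$
$H{\left(-138,71 - -354 \right)} + 298975 = \frac{1}{4} + 298975 = \frac{1195901}{4}$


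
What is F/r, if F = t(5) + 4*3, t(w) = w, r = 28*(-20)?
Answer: -17/560 ≈ -0.030357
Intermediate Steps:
r = -560
F = 17 (F = 5 + 4*3 = 5 + 12 = 17)
F/r = 17/(-560) = 17*(-1/560) = -17/560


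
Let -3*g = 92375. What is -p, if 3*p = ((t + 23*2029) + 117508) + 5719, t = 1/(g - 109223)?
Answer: -71362955333/1260132 ≈ -56631.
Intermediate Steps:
g = -92375/3 (g = -1/3*92375 = -92375/3 ≈ -30792.)
t = -3/420044 (t = 1/(-92375/3 - 109223) = 1/(-420044/3) = -3/420044 ≈ -7.1421e-6)
p = 71362955333/1260132 (p = (((-3/420044 + 23*2029) + 117508) + 5719)/3 = (((-3/420044 + 46667) + 117508) + 5719)/3 = ((19602193345/420044 + 117508) + 5719)/3 = (68960723697/420044 + 5719)/3 = (1/3)*(71362955333/420044) = 71362955333/1260132 ≈ 56631.)
-p = -1*71362955333/1260132 = -71362955333/1260132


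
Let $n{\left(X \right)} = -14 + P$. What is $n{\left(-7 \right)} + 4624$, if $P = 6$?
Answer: $4616$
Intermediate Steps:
$n{\left(X \right)} = -8$ ($n{\left(X \right)} = -14 + 6 = -8$)
$n{\left(-7 \right)} + 4624 = -8 + 4624 = 4616$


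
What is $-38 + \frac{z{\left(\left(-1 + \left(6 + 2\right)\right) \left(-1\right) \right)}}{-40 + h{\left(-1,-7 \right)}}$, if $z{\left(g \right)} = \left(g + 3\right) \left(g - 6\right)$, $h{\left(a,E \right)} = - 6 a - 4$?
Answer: $- \frac{748}{19} \approx -39.368$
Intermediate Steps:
$h{\left(a,E \right)} = -4 - 6 a$
$z{\left(g \right)} = \left(-6 + g\right) \left(3 + g\right)$ ($z{\left(g \right)} = \left(3 + g\right) \left(-6 + g\right) = \left(-6 + g\right) \left(3 + g\right)$)
$-38 + \frac{z{\left(\left(-1 + \left(6 + 2\right)\right) \left(-1\right) \right)}}{-40 + h{\left(-1,-7 \right)}} = -38 + \frac{-18 + \left(\left(-1 + \left(6 + 2\right)\right) \left(-1\right)\right)^{2} - 3 \left(-1 + \left(6 + 2\right)\right) \left(-1\right)}{-40 - -2} = -38 + \frac{-18 + \left(\left(-1 + 8\right) \left(-1\right)\right)^{2} - 3 \left(-1 + 8\right) \left(-1\right)}{-40 + \left(-4 + 6\right)} = -38 + \frac{-18 + \left(7 \left(-1\right)\right)^{2} - 3 \cdot 7 \left(-1\right)}{-40 + 2} = -38 + \frac{-18 + \left(-7\right)^{2} - -21}{-38} = -38 - \frac{-18 + 49 + 21}{38} = -38 - \frac{26}{19} = - \frac{748}{19}$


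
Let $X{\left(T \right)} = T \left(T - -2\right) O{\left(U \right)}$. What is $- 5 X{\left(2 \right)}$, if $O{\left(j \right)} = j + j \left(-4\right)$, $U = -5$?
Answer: $-600$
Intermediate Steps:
$O{\left(j \right)} = - 3 j$ ($O{\left(j \right)} = j - 4 j = - 3 j$)
$X{\left(T \right)} = 15 T \left(2 + T\right)$ ($X{\left(T \right)} = T \left(T - -2\right) \left(\left(-3\right) \left(-5\right)\right) = T \left(T + 2\right) 15 = T \left(2 + T\right) 15 = 15 T \left(2 + T\right)$)
$- 5 X{\left(2 \right)} = - 5 \cdot 15 \cdot 2 \left(2 + 2\right) = - 5 \cdot 15 \cdot 2 \cdot 4 = \left(-5\right) 120 = -600$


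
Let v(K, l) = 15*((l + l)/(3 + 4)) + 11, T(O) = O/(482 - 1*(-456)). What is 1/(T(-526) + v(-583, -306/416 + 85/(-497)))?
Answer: 24241672/158874843 ≈ 0.15258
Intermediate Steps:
T(O) = O/938 (T(O) = O/(482 + 456) = O/938)
v(K, l) = 11 + 30*l/7 (v(K, l) = 15*((2*l)/7) + 11 = 15*((2*l)*(⅐)) + 11 = 15*(2*l/7) + 11 = 30*l/7 + 11 = 11 + 30*l/7)
1/(T(-526) + v(-583, -306/416 + 85/(-497))) = 1/((1/938)*(-526) + (11 + 30*(-306/416 + 85/(-497))/7)) = 1/(-263/469 + (11 + 30*(-306*1/416 + 85*(-1/497))/7)) = 1/(-263/469 + (11 + 30*(-153/208 - 85/497)/7)) = 1/(-263/469 + (11 + (30/7)*(-93721/103376))) = 1/(-263/469 + (11 - 1405815/361816)) = 1/(-263/469 + 2574161/361816) = 1/(158874843/24241672) = 24241672/158874843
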